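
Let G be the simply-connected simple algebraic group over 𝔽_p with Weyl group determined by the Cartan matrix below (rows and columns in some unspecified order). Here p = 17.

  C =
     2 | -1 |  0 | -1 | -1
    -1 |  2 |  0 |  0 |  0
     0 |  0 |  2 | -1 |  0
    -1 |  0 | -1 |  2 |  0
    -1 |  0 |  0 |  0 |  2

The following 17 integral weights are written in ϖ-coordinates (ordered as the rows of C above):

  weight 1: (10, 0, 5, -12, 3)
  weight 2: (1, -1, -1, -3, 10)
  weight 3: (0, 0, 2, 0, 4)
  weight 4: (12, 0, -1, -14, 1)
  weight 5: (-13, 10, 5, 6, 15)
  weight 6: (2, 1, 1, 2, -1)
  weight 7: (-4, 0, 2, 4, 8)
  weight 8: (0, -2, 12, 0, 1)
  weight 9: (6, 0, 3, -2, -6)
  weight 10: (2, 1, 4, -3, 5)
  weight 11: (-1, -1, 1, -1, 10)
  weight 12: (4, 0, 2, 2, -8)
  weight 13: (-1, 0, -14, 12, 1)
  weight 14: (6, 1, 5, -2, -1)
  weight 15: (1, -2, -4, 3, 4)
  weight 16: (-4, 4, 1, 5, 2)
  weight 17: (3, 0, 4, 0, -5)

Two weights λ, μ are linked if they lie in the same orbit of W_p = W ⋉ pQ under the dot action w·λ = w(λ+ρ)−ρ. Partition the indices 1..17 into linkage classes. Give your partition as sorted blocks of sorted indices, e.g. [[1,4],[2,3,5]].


Type D_5, rank 5, |W|=1920; reorder rows/cols to standard.

Folding the 17 weights λ_j+ρ into Ā_17 (reps in the given 5-coord order):

    λ_1+ρ ↦ (0, 1, 5, 1, 4)
    λ_2+ρ ↦ (0, 0, 2, 0, 11)
    λ_3+ρ ↦ (1, 1, 3, 1, 5)
    λ_4+ρ ↦ (0, 1, 13, 0, 2)
    λ_5+ρ ↦ (0, 1, 5, 1, 4)
    λ_6+ρ ↦ (3, 2, 2, 3, 0)
    λ_7+ρ ↦ (1, 2, 3, 2, 6)
    λ_8+ρ ↦ (0, 1, 13, 0, 2)
    λ_9+ρ ↦ (1, 1, 3, 1, 5)
    λ_10+ρ ↦ (1, 2, 3, 2, 6)
    λ_11+ρ ↦ (0, 0, 2, 0, 11)
    λ_12+ρ ↦ (1, 1, 3, 1, 5)
    λ_13+ρ ↦ (0, 1, 13, 0, 2)
    λ_14+ρ ↦ (3, 2, 2, 3, 0)
    λ_15+ρ ↦ (1, 1, 3, 1, 5)
    λ_16+ρ ↦ (3, 2, 2, 3, 0)
    λ_17+ρ ↦ (0, 1, 5, 1, 4)

6 distinct reps among the 17 weights ⇒ 6 W_17-linkage classes:

[[1, 5, 17], [2, 11], [3, 9, 12, 15], [4, 8, 13], [6, 14, 16], [7, 10]]


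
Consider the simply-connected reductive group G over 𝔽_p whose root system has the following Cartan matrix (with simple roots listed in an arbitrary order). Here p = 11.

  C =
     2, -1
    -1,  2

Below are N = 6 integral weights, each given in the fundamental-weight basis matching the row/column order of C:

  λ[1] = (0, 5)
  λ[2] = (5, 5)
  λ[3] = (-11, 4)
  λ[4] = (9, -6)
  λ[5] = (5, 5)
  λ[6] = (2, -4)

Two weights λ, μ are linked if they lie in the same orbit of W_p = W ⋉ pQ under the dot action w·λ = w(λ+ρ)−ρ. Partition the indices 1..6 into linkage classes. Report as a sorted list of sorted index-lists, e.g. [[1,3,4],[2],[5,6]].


Cartan matrix: type A_2 (|W|=6); un-permuting the 2 rows.

λ_j+ρ reflected into Ā_11 (⟨·,θ^∨⟩≤11); 2-tuples as given:

  λ_1+ρ ↦ (1, 6);  λ_2+ρ ↦ (5, 5);  λ_3+ρ ↦ (5, 5);  λ_4+ρ ↦ (5, 5);  λ_5+ρ ↦ (5, 5);  λ_6+ρ ↦ (0, 3)

3 distinct reps among the 6 weights ⇒ 3 W_11-linkage classes:

[[1], [2, 3, 4, 5], [6]]


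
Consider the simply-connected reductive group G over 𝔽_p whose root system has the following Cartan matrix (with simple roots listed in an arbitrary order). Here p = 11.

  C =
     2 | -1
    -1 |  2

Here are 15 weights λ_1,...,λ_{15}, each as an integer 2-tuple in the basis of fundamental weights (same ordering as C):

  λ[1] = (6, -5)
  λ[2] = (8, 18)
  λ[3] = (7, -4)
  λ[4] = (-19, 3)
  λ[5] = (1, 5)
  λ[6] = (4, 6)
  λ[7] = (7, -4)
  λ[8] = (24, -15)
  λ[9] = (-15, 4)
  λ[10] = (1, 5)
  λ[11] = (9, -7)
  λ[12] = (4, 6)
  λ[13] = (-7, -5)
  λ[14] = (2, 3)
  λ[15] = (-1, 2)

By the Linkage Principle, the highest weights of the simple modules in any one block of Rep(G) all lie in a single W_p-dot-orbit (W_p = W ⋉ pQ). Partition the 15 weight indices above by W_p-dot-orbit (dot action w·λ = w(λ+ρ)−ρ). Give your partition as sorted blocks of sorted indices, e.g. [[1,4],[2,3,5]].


Root system A_2: the 2×2 matrix C matches after relabeling.

λ_j+ρ reflected into Ā_11 (⟨·,θ^∨⟩≤11); 2-tuples as given:

    λ_1+ρ ↦ (3, 4)
    λ_2+ρ ↦ (2, 6)
    λ_3+ρ ↦ (5, 3)
    λ_4+ρ ↦ (3, 4)
    λ_5+ρ ↦ (2, 6)
    λ_6+ρ ↦ (4, 6)
    λ_7+ρ ↦ (5, 3)
    λ_8+ρ ↦ (0, 3)
    λ_9+ρ ↦ (2, 6)
    λ_10+ρ ↦ (2, 6)
    λ_11+ρ ↦ (4, 6)
    λ_12+ρ ↦ (4, 6)
    λ_13+ρ ↦ (4, 6)
    λ_14+ρ ↦ (3, 4)
    λ_15+ρ ↦ (0, 3)

Grouping the 15 weights by Ā_11-representative: 5 linkage classes.

[[1, 4, 14], [2, 5, 9, 10], [3, 7], [6, 11, 12, 13], [8, 15]]


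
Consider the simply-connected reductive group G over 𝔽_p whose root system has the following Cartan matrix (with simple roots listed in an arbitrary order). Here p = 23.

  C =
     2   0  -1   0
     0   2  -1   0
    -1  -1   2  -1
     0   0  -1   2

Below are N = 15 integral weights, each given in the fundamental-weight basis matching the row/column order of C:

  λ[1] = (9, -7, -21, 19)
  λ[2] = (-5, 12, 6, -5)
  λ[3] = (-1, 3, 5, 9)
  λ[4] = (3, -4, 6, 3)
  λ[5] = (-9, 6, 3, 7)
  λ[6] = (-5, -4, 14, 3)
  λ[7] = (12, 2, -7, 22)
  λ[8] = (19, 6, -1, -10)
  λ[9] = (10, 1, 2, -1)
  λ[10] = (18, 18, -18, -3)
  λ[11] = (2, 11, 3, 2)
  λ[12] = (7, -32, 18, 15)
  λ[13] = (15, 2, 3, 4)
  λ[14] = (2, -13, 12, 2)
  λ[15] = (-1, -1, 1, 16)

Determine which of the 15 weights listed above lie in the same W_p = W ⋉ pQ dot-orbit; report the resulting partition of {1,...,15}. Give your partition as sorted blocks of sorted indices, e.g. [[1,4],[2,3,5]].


Type D_4, rank 4, |W|=192; reorder rows/cols to standard.

Alcove-folded reps (p=23, 15 weights, presented ϖ-order):

  1: (0, 4, 3, 10);  2: (3, 12, 1, 3);  3: (0, 4, 3, 10);  4: (4, 3, 4, 4);  5: (4, 3, 4, 4);  6: (4, 3, 4, 4);  7: (0, 4, 3, 10);  8: (11, 2, 3, 0);  9: (11, 2, 3, 0);  10: (0, 0, 2, 17);  11: (3, 12, 1, 3);  12: (4, 3, 4, 4);  13: (11, 2, 3, 0);  14: (3, 12, 1, 3);  15: (0, 0, 2, 17)

The 15 indices split into 5 linkage classes (same alcove rep ⇔ same W_23-dot-orbit):

[[1, 3, 7], [2, 11, 14], [4, 5, 6, 12], [8, 9, 13], [10, 15]]


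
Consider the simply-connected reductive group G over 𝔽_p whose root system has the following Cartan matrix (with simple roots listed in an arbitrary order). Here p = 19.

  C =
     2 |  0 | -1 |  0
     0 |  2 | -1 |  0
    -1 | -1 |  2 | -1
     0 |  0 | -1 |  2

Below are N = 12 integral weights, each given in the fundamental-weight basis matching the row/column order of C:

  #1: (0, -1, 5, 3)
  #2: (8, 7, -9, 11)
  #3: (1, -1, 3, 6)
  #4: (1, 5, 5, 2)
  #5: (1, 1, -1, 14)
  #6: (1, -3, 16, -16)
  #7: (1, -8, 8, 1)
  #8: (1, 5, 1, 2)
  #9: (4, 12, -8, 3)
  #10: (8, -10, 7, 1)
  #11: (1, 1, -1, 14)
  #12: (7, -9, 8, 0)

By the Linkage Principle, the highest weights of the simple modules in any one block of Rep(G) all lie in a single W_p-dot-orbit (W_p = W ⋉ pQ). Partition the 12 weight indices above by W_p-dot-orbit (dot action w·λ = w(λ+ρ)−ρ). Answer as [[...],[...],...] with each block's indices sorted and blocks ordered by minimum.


C ↔ D_4 under row/col permutation; |W(D_4)| = 192.

λ_j+ρ reflected into Ā_19 (⟨·,θ^∨⟩≤19); 4-tuples as given:

  1: (1, 0, 6, 4) · 2: (1, 0, 6, 4) · 3: (2, 0, 4, 7) · 4: (2, 6, 2, 3) · 5: (2, 2, 0, 15) · 6: (2, 2, 0, 15) · 7: (2, 7, 2, 2) · 8: (2, 6, 2, 3) · 9: (2, 6, 2, 3) · 10: (8, 8, 1, 1) · 11: (2, 2, 0, 15) · 12: (8, 8, 1, 1)

The 12 indices split into 6 linkage classes (same alcove rep ⇔ same W_19-dot-orbit):

[[1, 2], [3], [4, 8, 9], [5, 6, 11], [7], [10, 12]]


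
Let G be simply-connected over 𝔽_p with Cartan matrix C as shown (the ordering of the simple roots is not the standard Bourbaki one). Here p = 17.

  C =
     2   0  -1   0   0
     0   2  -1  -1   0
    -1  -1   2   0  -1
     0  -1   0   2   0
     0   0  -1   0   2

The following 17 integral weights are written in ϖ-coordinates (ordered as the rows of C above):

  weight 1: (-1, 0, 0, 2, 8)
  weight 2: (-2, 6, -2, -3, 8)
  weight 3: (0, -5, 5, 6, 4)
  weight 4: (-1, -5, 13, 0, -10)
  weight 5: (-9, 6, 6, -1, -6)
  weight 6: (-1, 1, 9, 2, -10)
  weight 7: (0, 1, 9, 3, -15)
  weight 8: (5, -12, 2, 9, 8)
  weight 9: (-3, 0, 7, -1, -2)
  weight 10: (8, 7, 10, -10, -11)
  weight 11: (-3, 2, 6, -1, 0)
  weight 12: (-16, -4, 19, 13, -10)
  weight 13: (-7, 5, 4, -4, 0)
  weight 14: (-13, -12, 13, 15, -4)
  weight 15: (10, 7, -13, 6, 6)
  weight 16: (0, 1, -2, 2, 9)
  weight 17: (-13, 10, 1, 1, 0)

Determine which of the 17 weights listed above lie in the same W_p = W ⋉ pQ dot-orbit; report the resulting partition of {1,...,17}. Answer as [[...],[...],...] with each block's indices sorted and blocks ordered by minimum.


Type D_5, rank 5, |W|=1920; reorder rows/cols to standard.

Alcove-folded reps (p=17, 17 weights, presented ϖ-order):

  [1] (0, 1, 1, 3, 9);  [2] (1, 2, 1, 2, 7);  [3] (1, 0, 2, 3, 5);  [4] (0, 1, 1, 3, 9);  [5] (2, 1, 5, 0, 1);  [6] (0, 1, 1, 3, 9);  [7] (2, 1, 1, 2, 9);  [8] (2, 1, 5, 0, 1);  [9] (2, 1, 5, 0, 1);  [10] (2, 1, 5, 0, 1);  [11] (2, 1, 5, 0, 1);  [12] (1, 0, 2, 3, 5);  [13] (5, 2, 1, 3, 0);  [14] (0, 1, 1, 3, 9);  [15] (1, 0, 2, 3, 5);  [16] (0, 1, 1, 3, 9);  [17] (2, 1, 1, 2, 9)

Partition of {1..17} into 6 W_17-dot-orbits:

[[1, 4, 6, 14, 16], [2], [3, 12, 15], [5, 8, 9, 10, 11], [7, 17], [13]]


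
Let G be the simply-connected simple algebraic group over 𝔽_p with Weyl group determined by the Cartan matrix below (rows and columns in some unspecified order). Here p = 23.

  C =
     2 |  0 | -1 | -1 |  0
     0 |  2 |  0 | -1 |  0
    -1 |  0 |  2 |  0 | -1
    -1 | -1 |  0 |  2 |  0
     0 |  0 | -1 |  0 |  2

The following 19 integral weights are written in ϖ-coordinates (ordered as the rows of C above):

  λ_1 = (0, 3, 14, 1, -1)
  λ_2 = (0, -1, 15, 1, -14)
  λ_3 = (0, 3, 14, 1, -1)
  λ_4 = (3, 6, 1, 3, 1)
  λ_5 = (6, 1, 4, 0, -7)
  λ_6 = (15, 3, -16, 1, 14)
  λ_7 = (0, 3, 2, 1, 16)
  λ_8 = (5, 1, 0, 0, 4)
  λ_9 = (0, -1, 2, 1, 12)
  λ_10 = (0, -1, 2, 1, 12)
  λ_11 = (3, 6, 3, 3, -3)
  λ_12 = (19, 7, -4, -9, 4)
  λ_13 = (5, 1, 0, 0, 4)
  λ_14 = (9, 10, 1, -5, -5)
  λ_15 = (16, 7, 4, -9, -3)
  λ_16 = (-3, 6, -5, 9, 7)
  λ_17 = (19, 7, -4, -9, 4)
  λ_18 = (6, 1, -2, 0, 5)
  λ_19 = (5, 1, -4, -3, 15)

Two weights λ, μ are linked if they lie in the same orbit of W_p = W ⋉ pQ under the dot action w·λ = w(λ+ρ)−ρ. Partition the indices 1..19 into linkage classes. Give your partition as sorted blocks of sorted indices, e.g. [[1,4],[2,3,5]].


Root system A_5: the 5×5 matrix C matches after relabeling.

W_23-reps of the 19 weights in Ā_23 (same 5-coord order as C):

    1: (1, 4, 15, 2, 0)
    2: (1, 0, 3, 2, 13)
    3: (1, 4, 15, 2, 0)
    4: (4, 7, 2, 4, 2)
    5: (6, 2, 1, 1, 5)
    6: (1, 4, 15, 2, 0)
    7: (1, 0, 3, 2, 13)
    8: (6, 2, 1, 1, 5)
    9: (1, 0, 3, 2, 13)
    10: (1, 0, 3, 2, 13)
    11: (4, 7, 2, 4, 2)
    12: (9, 0, 3, 8, 2)
    13: (6, 2, 1, 1, 5)
    14: (4, 7, 2, 4, 2)
    15: (9, 0, 3, 8, 2)
    16: (4, 7, 2, 4, 2)
    17: (9, 0, 3, 8, 2)
    18: (6, 2, 1, 1, 5)
    19: (1, 0, 3, 2, 13)

The 19 indices split into 5 linkage classes (same alcove rep ⇔ same W_23-dot-orbit):

[[1, 3, 6], [2, 7, 9, 10, 19], [4, 11, 14, 16], [5, 8, 13, 18], [12, 15, 17]]


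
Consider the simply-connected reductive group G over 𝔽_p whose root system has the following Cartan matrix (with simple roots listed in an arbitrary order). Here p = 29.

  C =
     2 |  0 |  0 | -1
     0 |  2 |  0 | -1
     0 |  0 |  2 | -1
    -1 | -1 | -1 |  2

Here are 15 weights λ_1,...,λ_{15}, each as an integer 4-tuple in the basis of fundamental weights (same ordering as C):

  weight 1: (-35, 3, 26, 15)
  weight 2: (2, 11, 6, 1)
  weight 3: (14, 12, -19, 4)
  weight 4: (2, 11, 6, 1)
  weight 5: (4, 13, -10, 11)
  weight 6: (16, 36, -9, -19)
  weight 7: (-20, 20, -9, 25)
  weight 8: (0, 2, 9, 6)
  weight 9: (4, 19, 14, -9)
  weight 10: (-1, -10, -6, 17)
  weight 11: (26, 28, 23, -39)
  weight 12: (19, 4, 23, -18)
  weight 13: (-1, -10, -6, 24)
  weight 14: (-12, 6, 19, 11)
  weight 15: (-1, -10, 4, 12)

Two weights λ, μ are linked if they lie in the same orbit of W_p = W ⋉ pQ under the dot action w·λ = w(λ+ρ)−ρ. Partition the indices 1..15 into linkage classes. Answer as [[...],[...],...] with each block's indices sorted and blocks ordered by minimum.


C ↔ D_4 under row/col permutation; |W(D_4)| = 192.

Each λ_j+ρ reduced to Ā_29; 4-tuples below use C's row order:

    [1] (2, 0, 5, 9)
    [2] (3, 12, 7, 2)
    [3] (2, 0, 5, 9)
    [4] (3, 12, 7, 2)
    [5] (3, 12, 7, 2)
    [6] (1, 3, 10, 7)
    [7] (1, 3, 10, 7)
    [8] (1, 3, 10, 7)
    [9] (3, 12, 7, 2)
    [10] (0, 9, 5, 4)
    [11] (2, 0, 5, 9)
    [12] (3, 12, 7, 2)
    [13] (0, 9, 5, 4)
    [14] (1, 3, 10, 7)
    [15] (0, 9, 5, 4)

Linkage partition of the 15 weights (4 classes, p=29):

[[1, 3, 11], [2, 4, 5, 9, 12], [6, 7, 8, 14], [10, 13, 15]]


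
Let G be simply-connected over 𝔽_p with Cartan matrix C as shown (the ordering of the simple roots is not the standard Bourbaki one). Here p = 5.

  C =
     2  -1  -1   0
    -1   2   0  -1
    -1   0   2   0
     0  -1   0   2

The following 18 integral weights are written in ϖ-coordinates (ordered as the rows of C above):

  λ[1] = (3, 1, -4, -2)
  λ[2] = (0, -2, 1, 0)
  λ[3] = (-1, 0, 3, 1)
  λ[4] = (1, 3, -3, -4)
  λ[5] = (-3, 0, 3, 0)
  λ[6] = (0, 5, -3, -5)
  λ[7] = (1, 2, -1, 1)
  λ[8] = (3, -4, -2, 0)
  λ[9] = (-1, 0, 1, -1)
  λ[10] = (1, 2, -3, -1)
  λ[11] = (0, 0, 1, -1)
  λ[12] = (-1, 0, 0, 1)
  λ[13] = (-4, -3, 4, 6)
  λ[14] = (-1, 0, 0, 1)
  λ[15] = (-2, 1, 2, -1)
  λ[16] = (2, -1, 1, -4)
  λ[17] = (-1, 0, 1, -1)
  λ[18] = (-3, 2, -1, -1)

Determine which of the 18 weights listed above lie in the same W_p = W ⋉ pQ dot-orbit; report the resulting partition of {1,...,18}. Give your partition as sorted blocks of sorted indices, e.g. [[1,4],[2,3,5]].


C ↔ A_4 under row/col permutation; |W(A_4)| = 120.

Alcove-folded reps (p=5, 18 weights, presented ϖ-order):

  1: (1, 1, 2, 0);  2: (0, 1, 2, 0);  3: (0, 1, 2, 0);  4: (0, 1, 1, 2);  5: (1, 1, 2, 0);  6: (0, 1, 1, 2);  7: (0, 3, 2, 0);  8: (0, 1, 1, 2);  9: (0, 1, 2, 0);  10: (0, 3, 2, 0);  11: (1, 1, 2, 0);  12: (0, 1, 1, 2);  13: (0, 3, 2, 0);  14: (0, 1, 1, 2);  15: (1, 1, 2, 0);  16: (0, 3, 2, 0);  17: (0, 1, 2, 0);  18: (0, 1, 2, 0)

Partition of {1..18} into 4 W_5-dot-orbits:

[[1, 5, 11, 15], [2, 3, 9, 17, 18], [4, 6, 8, 12, 14], [7, 10, 13, 16]]


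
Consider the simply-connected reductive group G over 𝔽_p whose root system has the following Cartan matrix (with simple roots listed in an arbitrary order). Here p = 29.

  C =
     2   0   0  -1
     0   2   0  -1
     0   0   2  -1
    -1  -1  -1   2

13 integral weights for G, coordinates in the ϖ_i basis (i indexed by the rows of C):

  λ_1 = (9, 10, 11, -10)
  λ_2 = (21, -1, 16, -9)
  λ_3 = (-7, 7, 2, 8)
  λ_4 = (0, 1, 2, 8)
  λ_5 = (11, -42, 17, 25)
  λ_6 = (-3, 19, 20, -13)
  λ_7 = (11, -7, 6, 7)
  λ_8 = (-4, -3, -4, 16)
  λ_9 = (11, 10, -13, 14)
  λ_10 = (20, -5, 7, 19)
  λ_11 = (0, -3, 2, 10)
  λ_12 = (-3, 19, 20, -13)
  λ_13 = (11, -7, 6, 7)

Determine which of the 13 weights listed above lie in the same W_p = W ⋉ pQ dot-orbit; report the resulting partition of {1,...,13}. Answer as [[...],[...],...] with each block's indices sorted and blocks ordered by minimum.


C ↔ D_4 under row/col permutation; |W(D_4)| = 192.

Folding the 13 weights λ_j+ρ into Ā_29 (reps in the given 4-coord order):

  [1] (1, 2, 3, 9) · [2] (12, 6, 7, 2) · [3] (6, 8, 3, 3) · [4] (1, 2, 3, 9) · [5] (3, 2, 3, 9) · [6] (12, 6, 7, 2) · [7] (12, 6, 7, 2) · [8] (3, 2, 3, 9) · [9] (3, 2, 3, 9) · [10] (7, 8, 4, 1) · [11] (1, 2, 3, 9) · [12] (12, 6, 7, 2) · [13] (12, 6, 7, 2)

These 13 weights hit 5 W_29-dot-orbits; sizes (3, 5, 1, 3, 1):

[[1, 4, 11], [2, 6, 7, 12, 13], [3], [5, 8, 9], [10]]


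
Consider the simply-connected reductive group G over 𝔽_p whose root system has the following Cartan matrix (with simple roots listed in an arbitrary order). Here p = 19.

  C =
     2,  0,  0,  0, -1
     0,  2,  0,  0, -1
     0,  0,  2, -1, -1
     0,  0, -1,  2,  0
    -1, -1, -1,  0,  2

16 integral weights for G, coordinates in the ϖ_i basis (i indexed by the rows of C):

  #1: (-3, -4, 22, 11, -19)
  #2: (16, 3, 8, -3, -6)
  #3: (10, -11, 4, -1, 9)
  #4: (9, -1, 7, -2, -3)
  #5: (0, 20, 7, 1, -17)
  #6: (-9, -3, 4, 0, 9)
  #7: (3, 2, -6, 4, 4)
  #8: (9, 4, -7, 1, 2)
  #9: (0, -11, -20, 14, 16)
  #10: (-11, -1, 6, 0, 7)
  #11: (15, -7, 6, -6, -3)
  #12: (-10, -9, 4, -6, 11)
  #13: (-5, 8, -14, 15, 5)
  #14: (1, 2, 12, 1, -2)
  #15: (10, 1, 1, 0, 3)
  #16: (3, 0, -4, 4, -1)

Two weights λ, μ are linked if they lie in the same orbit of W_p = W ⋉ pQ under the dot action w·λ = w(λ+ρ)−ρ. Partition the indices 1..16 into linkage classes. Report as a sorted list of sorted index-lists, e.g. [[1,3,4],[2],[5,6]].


Type D_5, rank 5, |W|=1920; reorder rows/cols to standard.

Ā_19 reps of the 16 weights (D_5, coords as presented):

  λ_1 → (1, 2, 0, 2, 1)
  λ_2 → (10, 1, 0, 4, 1)
  λ_3 → (4, 3, 5, 0, 0)
  λ_4 → (8, 2, 3, 1, 0)
  λ_5 → (8, 2, 3, 1, 0)
  λ_6 → (8, 2, 3, 1, 0)
  λ_7 → (4, 3, 5, 0, 0)
  λ_8 → (7, 2, 1, 3, 2)
  λ_9 → (10, 1, 0, 4, 1)
  λ_10 → (8, 2, 3, 1, 0)
  λ_11 → (8, 2, 3, 1, 0)
  λ_12 → (4, 3, 5, 0, 0)
  λ_13 → (7, 2, 1, 3, 2)
  λ_14 → (1, 2, 0, 2, 1)
  λ_15 → (10, 1, 0, 4, 1)
  λ_16 → (1, 2, 0, 2, 1)

Partition of {1..16} into 5 W_19-dot-orbits:

[[1, 14, 16], [2, 9, 15], [3, 7, 12], [4, 5, 6, 10, 11], [8, 13]]


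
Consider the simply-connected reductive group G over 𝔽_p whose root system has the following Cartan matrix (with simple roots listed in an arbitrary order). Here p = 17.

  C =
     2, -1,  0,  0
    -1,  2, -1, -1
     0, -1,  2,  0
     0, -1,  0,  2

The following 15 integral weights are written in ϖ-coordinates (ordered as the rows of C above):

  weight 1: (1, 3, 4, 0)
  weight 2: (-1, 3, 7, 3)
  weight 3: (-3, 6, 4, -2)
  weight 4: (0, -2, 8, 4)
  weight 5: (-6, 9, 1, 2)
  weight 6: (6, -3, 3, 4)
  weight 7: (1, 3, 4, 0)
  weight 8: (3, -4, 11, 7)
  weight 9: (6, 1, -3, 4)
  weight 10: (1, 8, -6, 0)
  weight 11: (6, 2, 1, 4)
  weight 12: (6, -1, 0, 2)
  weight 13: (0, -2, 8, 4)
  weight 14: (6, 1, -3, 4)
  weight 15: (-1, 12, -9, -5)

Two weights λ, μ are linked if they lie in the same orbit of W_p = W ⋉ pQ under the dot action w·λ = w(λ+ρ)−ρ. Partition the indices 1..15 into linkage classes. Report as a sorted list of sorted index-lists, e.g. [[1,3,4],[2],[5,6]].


C ↔ D_4 under row/col permutation; |W(D_4)| = 192.

Alcove-folded reps (p=17, 15 weights, presented ϖ-order):

  [1] (2, 4, 5, 1) · [2] (0, 1, 8, 4) · [3] (2, 4, 5, 1) · [4] (0, 1, 8, 4) · [5] (5, 2, 2, 3) · [6] (5, 2, 2, 3) · [7] (2, 4, 5, 1) · [8] (0, 1, 8, 4) · [9] (7, 0, 2, 5) · [10] (2, 4, 5, 1) · [11] (7, 0, 2, 5) · [12] (7, 0, 1, 3) · [13] (0, 1, 8, 4) · [14] (7, 0, 2, 5) · [15] (0, 1, 8, 4)

The 15 indices split into 5 linkage classes (same alcove rep ⇔ same W_17-dot-orbit):

[[1, 3, 7, 10], [2, 4, 8, 13, 15], [5, 6], [9, 11, 14], [12]]


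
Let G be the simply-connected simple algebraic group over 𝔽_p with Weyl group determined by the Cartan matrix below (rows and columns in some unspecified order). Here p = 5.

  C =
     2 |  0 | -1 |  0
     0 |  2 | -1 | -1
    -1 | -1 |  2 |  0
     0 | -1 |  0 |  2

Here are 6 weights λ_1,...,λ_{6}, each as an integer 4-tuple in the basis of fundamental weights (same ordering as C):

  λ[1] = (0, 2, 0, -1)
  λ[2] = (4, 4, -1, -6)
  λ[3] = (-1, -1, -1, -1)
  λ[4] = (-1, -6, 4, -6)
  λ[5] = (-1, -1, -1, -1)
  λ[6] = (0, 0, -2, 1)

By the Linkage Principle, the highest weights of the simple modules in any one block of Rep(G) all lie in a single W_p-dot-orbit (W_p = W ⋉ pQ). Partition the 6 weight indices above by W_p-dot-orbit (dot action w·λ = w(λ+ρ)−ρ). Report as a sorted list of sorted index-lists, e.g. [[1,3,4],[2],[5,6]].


C ↔ A_4 under row/col permutation; |W(A_4)| = 120.

Ā_5 reps of the 6 weights (A_4, coords as presented):

  1: (1, 3, 1, 0);  2: (0, 0, 0, 0);  3: (0, 0, 0, 0);  4: (0, 0, 0, 0);  5: (0, 0, 0, 0);  6: (0, 0, 1, 2)

3 distinct reps among the 6 weights ⇒ 3 W_5-linkage classes:

[[1], [2, 3, 4, 5], [6]]


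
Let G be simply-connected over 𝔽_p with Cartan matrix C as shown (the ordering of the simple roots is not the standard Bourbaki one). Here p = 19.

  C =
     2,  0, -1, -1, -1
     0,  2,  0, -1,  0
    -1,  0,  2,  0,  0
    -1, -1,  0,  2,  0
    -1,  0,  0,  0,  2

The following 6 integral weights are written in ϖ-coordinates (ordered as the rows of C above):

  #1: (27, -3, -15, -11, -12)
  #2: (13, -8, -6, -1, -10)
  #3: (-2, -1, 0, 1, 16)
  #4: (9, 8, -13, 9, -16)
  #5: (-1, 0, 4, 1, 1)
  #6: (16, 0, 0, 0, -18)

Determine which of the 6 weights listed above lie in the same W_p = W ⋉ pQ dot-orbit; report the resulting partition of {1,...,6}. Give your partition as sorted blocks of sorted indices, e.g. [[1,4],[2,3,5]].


Type D_5, rank 5, |W|=1920; reorder rows/cols to standard.

Ā_19 reps of the 6 weights (D_5, coords as presented):

    λ_1+ρ ↦ (0, 1, 5, 2, 2)
    λ_2+ρ ↦ (5, 0, 2, 0, 2)
    λ_3+ρ ↦ (1, 0, 0, 0, 16)
    λ_4+ρ ↦ (0, 1, 5, 2, 2)
    λ_5+ρ ↦ (0, 1, 5, 2, 2)
    λ_6+ρ ↦ (1, 0, 0, 0, 16)

Linkage partition of the 6 weights (3 classes, p=19):

[[1, 4, 5], [2], [3, 6]]


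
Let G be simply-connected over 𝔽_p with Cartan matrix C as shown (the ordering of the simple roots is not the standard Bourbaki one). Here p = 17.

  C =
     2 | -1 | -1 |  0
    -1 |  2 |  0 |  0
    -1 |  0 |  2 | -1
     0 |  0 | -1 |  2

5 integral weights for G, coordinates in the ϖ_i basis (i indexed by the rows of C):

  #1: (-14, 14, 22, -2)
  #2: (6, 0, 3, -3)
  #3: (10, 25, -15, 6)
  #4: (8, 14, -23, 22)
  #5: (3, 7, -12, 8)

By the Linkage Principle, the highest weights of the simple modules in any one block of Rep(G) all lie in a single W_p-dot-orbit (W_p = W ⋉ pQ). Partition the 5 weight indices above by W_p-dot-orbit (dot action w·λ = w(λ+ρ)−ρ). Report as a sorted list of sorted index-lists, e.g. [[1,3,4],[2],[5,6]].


A_4 Cartan matrix, 4 simple roots permuted; ρ=(1,1,1,1).

Ā_17 reps of the 5 weights (A_4, coords as presented):

  λ_1 → (7, 1, 2, 2)
  λ_2 → (7, 1, 2, 2)
  λ_3 → (3, 3, 3, 4)
  λ_4 → (7, 1, 2, 2)
  λ_5 → (7, 1, 2, 2)

Partition of {1..5} into 2 W_17-dot-orbits:

[[1, 2, 4, 5], [3]]


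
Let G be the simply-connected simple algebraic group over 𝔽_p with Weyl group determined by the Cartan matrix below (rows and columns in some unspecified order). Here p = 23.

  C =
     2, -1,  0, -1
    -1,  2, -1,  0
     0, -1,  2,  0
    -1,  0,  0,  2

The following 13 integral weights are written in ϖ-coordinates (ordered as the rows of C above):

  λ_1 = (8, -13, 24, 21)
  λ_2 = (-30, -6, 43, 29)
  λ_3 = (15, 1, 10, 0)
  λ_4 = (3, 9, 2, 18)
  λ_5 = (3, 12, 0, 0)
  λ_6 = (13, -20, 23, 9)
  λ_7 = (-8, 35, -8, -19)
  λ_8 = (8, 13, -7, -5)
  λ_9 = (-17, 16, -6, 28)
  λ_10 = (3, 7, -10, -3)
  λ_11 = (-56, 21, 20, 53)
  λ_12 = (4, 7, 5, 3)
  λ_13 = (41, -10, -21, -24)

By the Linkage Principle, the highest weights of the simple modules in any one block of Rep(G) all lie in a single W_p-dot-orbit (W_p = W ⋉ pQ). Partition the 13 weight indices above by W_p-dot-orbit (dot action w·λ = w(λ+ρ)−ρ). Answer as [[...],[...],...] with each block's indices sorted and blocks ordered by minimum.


Root system A_4: the 4×4 matrix C matches after relabeling.

W_23-reps of the 13 weights in Ā_23 (same 4-coord order as C):

  [1] (1, 1, 8, 2);  [2] (10, 2, 4, 6);  [3] (10, 2, 4, 6);  [4] (4, 0, 10, 6);  [5] (4, 13, 1, 1);  [6] (4, 13, 1, 1);  [7] (10, 2, 4, 6);  [8] (5, 8, 6, 4);  [9] (10, 2, 4, 6);  [10] (1, 1, 8, 2);  [11] (1, 1, 8, 2);  [12] (5, 8, 6, 4);  [13] (4, 0, 10, 6)

Grouping the 13 weights by Ā_23-representative: 5 linkage classes.

[[1, 10, 11], [2, 3, 7, 9], [4, 13], [5, 6], [8, 12]]


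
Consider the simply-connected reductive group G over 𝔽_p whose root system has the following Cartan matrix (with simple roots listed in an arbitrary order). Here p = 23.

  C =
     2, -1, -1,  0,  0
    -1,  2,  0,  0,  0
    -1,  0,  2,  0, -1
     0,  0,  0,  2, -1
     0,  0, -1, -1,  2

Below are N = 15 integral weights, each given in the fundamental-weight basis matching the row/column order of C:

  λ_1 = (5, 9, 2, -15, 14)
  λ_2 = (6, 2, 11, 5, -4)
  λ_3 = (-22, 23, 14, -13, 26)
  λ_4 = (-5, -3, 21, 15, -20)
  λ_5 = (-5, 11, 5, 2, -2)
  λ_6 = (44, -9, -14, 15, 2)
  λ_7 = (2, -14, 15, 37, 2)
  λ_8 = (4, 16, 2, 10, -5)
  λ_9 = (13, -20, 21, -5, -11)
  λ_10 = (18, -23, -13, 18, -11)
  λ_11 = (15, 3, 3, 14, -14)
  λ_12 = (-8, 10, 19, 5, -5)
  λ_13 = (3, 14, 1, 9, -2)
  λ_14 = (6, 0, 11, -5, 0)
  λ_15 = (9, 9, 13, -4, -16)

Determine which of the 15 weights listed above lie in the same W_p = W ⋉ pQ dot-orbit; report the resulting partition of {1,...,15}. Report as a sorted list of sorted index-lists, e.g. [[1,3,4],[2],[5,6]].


Root system A_5: the 5×5 matrix C matches after relabeling.

λ_j+ρ reflected into Ā_23 (⟨·,θ^∨⟩≤23); 5-tuples as given:

  λ_1 → (5, 1, 3, 3, 1)
  λ_2 → (7, 1, 9, 1, 3)
  λ_3 → (4, 8, 1, 2, 1)
  λ_4 → (1, 3, 2, 3, 13)
  λ_5 → (4, 8, 1, 2, 1)
  λ_6 → (5, 1, 3, 3, 1)
  λ_7 → (5, 1, 3, 3, 1)
  λ_8 → (4, 8, 1, 2, 1)
  λ_9 → (5, 1, 3, 3, 1)
  λ_10 → (7, 1, 9, 1, 3)
  λ_11 → (7, 1, 9, 1, 3)
  λ_12 → (7, 1, 9, 1, 3)
  λ_13 → (4, 8, 1, 2, 1)
  λ_14 → (7, 1, 9, 1, 3)
  λ_15 → (5, 1, 3, 3, 1)

The 15 indices split into 4 linkage classes (same alcove rep ⇔ same W_23-dot-orbit):

[[1, 6, 7, 9, 15], [2, 10, 11, 12, 14], [3, 5, 8, 13], [4]]


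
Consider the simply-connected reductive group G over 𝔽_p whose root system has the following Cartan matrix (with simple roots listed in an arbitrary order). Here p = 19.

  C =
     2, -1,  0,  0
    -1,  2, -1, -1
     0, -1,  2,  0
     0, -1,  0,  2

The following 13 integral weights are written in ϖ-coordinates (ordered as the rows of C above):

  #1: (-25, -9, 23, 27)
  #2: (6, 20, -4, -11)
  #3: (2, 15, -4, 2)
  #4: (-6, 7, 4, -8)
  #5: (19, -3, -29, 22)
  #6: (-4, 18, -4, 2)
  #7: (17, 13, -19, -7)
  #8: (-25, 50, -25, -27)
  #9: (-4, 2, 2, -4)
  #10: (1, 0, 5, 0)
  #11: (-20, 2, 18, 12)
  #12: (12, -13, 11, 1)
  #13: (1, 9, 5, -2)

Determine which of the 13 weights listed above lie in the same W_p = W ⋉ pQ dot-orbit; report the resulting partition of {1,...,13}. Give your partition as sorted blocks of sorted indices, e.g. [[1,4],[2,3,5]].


Root system D_4: the 4×4 matrix C matches after relabeling.

Alcove-folded reps (p=19, 13 weights, presented ϖ-order):

    λ_1+ρ ↦ (1, 4, 1, 3)
    λ_2+ρ ↦ (2, 1, 6, 1)
    λ_3+ρ ↦ (0, 3, 0, 0)
    λ_4+ρ ↦ (1, 4, 1, 3)
    λ_5+ρ ↦ (2, 1, 6, 1)
    λ_6+ρ ↦ (0, 3, 0, 0)
    λ_7+ρ ↦ (1, 4, 1, 3)
    λ_8+ρ ↦ (1, 4, 1, 3)
    λ_9+ρ ↦ (0, 3, 0, 0)
    λ_10+ρ ↦ (2, 1, 6, 1)
    λ_11+ρ ↦ (0, 3, 0, 0)
    λ_12+ρ ↦ (1, 2, 0, 10)
    λ_13+ρ ↦ (2, 1, 6, 1)

Grouping the 13 weights by Ā_19-representative: 4 linkage classes.

[[1, 4, 7, 8], [2, 5, 10, 13], [3, 6, 9, 11], [12]]


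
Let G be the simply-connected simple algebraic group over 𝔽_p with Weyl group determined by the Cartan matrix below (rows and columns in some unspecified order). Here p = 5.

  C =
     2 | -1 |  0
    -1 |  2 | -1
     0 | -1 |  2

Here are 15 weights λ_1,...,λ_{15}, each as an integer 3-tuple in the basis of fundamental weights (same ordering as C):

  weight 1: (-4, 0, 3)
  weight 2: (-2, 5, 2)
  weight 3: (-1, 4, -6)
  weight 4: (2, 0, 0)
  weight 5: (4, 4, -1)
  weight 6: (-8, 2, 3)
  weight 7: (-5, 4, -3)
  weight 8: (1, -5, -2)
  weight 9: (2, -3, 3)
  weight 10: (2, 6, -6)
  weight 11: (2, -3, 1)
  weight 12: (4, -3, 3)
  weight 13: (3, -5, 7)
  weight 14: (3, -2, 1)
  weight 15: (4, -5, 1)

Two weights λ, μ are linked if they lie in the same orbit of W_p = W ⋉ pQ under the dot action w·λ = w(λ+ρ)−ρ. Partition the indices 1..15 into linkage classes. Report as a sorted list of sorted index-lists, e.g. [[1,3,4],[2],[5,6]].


C ↔ A_3 under row/col permutation; |W(A_3)| = 24.

Alcove-folded reps (p=5, 15 weights, presented ϖ-order):

  λ_1+ρ ↦ (1, 2, 2) · λ_2+ρ ↦ (3, 1, 1) · λ_3+ρ ↦ (0, 0, 5) · λ_4+ρ ↦ (3, 1, 1) · λ_5+ρ ↦ (0, 0, 5) · λ_6+ρ ↦ (1, 2, 2) · λ_7+ρ ↦ (3, 1, 1) · λ_8+ρ ↦ (1, 2, 2) · λ_9+ρ ↦ (1, 2, 2) · λ_10+ρ ↦ (2, 0, 0) · λ_11+ρ ↦ (1, 2, 0) · λ_12+ρ ↦ (1, 2, 0) · λ_13+ρ ↦ (3, 1, 1) · λ_14+ρ ↦ (3, 1, 1) · λ_15+ρ ↦ (1, 2, 2)

The 15 indices split into 5 linkage classes (same alcove rep ⇔ same W_5-dot-orbit):

[[1, 6, 8, 9, 15], [2, 4, 7, 13, 14], [3, 5], [10], [11, 12]]


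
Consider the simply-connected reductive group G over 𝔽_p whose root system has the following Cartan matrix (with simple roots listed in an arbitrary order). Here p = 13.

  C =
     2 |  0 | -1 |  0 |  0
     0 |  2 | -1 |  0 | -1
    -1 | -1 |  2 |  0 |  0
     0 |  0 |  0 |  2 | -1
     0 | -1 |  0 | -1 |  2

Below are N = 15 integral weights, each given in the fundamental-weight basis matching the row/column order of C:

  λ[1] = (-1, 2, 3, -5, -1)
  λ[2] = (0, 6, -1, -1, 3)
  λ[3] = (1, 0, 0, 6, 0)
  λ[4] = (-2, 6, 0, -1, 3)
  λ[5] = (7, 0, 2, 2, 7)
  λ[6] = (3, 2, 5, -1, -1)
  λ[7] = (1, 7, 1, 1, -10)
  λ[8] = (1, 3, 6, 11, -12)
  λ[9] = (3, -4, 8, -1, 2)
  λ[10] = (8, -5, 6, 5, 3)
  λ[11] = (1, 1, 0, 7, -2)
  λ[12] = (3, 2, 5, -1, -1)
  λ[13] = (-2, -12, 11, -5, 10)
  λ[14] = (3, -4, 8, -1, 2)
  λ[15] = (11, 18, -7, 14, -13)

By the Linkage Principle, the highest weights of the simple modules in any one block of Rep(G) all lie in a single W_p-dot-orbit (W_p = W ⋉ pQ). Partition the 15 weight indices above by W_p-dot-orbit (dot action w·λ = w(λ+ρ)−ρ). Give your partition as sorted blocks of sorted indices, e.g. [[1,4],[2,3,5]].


Root system A_5: the 5×5 matrix C matches after relabeling.

Each λ_j+ρ reduced to Ā_13; 5-tuples below use C's row order:

  λ_1 → (0, 1, 3, 0, 3)
  λ_2 → (1, 7, 0, 0, 4)
  λ_3 → (2, 1, 1, 7, 1)
  λ_4 → (1, 7, 0, 0, 4)
  λ_5 → (2, 1, 1, 7, 1)
  λ_6 → (4, 3, 6, 0, 0)
  λ_7 → (2, 1, 1, 7, 1)
  λ_8 → (1, 7, 0, 0, 4)
  λ_9 → (4, 3, 6, 0, 0)
  λ_10 → (0, 1, 3, 0, 3)
  λ_11 → (2, 1, 1, 7, 1)
  λ_12 → (4, 3, 6, 0, 0)
  λ_13 → (1, 7, 0, 0, 4)
  λ_14 → (4, 3, 6, 0, 0)
  λ_15 → (0, 0, 1, 4, 2)

Linkage partition of the 15 weights (5 classes, p=13):

[[1, 10], [2, 4, 8, 13], [3, 5, 7, 11], [6, 9, 12, 14], [15]]


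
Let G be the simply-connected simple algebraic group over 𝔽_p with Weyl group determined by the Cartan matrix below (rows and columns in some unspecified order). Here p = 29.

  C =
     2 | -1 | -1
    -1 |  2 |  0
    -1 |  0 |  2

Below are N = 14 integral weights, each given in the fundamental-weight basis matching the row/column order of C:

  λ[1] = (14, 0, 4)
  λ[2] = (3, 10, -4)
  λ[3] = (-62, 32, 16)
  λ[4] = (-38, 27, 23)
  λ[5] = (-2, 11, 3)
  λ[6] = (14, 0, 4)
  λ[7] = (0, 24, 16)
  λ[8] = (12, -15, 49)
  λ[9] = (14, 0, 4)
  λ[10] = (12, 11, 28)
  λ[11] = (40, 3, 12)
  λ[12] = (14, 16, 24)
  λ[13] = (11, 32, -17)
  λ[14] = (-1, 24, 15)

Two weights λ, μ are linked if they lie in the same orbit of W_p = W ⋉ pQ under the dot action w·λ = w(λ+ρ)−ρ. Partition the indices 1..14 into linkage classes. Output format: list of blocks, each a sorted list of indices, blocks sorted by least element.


Dynkin diagram of C (from the 4 off-diagonal −1 entries): A_3.

W_29-reps of the 14 weights in Ā_29 (same 3-coord order as C):

  [1] (15, 1, 5)
  [2] (1, 11, 3)
  [3] (1, 11, 3)
  [4] (15, 1, 5)
  [5] (1, 11, 3)
  [6] (15, 1, 5)
  [7] (1, 11, 3)
  [8] (15, 1, 5)
  [9] (15, 1, 5)
  [10] (0, 13, 4)
  [11] (0, 13, 4)
  [12] (1, 11, 3)
  [13] (0, 13, 4)
  [14] (0, 13, 4)

The 14 indices split into 3 linkage classes (same alcove rep ⇔ same W_29-dot-orbit):

[[1, 4, 6, 8, 9], [2, 3, 5, 7, 12], [10, 11, 13, 14]]


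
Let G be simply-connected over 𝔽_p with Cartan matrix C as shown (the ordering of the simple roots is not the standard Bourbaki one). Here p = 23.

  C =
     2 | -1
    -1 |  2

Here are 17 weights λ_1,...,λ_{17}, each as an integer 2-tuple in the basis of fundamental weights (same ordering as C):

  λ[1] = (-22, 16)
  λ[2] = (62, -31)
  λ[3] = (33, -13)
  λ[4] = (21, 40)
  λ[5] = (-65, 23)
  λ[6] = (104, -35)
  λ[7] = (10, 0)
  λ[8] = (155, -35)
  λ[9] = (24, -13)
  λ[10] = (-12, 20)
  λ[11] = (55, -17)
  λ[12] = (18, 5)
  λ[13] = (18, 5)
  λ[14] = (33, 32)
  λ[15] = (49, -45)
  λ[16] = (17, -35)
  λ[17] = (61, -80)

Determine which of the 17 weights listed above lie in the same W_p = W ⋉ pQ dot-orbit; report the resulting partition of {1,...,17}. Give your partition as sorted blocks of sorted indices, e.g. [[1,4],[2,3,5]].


Cartan matrix: type A_2 (|W|=6); un-permuting the 2 rows.

Folding the 17 weights λ_j+ρ into Ā_23 (reps in the given 2-coord order):

  1: (17, 4);  2: (10, 7);  3: (11, 1);  4: (1, 17);  5: (1, 17);  6: (11, 10);  7: (11, 1);  8: (5, 7);  9: (11, 10);  10: (11, 10);  11: (10, 7);  12: (17, 4);  13: (17, 4);  14: (11, 10);  15: (17, 4);  16: (5, 7);  17: (10, 7)

6 distinct reps among the 17 weights ⇒ 6 W_23-linkage classes:

[[1, 12, 13, 15], [2, 11, 17], [3, 7], [4, 5], [6, 9, 10, 14], [8, 16]]


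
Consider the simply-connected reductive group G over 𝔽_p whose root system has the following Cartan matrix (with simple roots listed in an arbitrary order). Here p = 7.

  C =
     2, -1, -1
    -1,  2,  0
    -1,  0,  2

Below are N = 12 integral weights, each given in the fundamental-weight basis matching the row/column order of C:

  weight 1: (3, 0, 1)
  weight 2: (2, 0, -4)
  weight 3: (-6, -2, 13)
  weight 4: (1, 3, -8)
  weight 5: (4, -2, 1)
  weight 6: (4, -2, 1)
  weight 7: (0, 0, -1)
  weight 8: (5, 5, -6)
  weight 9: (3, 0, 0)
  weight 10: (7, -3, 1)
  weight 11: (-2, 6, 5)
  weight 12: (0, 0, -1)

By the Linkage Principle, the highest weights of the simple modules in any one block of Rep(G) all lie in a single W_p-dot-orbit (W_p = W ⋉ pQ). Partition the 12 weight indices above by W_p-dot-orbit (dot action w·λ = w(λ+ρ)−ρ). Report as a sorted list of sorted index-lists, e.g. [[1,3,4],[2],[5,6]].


Dynkin diagram of C (from the 4 off-diagonal −1 entries): A_3.

λ_j+ρ reflected into Ā_7 (⟨·,θ^∨⟩≤7); 3-tuples as given:

  λ_1+ρ ↦ (4, 1, 2) · λ_2+ρ ↦ (0, 1, 3) · λ_3+ρ ↦ (1, 1, 0) · λ_4+ρ ↦ (4, 1, 2) · λ_5+ρ ↦ (4, 1, 2) · λ_6+ρ ↦ (4, 1, 2) · λ_7+ρ ↦ (1, 1, 0) · λ_8+ρ ↦ (1, 1, 0) · λ_9+ρ ↦ (4, 1, 1) · λ_10+ρ ↦ (4, 1, 1) · λ_11+ρ ↦ (1, 1, 0) · λ_12+ρ ↦ (1, 1, 0)

Linkage partition of the 12 weights (4 classes, p=7):

[[1, 4, 5, 6], [2], [3, 7, 8, 11, 12], [9, 10]]


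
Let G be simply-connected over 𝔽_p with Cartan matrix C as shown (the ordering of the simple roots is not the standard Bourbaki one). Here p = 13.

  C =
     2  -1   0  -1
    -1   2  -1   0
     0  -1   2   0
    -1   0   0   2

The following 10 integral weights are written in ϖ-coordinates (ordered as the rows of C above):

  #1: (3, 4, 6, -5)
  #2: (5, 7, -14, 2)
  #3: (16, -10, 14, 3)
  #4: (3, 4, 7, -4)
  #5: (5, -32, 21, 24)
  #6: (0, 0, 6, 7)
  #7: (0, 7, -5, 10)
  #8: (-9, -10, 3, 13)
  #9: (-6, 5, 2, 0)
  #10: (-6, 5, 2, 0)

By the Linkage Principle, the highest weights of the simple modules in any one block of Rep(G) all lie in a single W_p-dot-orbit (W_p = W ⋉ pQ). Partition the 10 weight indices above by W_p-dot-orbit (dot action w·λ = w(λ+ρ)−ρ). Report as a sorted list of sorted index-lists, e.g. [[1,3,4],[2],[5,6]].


A_4 Cartan matrix, 4 simple roots permuted; ρ=(1,1,1,1).

Folding the 10 weights λ_j+ρ into Ā_13 (reps in the given 4-coord order):

  1: (0, 5, 4, 1);  2: (0, 5, 4, 1);  3: (1, 1, 3, 4);  4: (0, 5, 4, 1);  5: (0, 5, 4, 1);  6: (1, 1, 3, 4);  7: (1, 1, 3, 4);  8: (0, 5, 4, 1);  9: (1, 1, 3, 4);  10: (1, 1, 3, 4)

The 10 indices split into 2 linkage classes (same alcove rep ⇔ same W_13-dot-orbit):

[[1, 2, 4, 5, 8], [3, 6, 7, 9, 10]]


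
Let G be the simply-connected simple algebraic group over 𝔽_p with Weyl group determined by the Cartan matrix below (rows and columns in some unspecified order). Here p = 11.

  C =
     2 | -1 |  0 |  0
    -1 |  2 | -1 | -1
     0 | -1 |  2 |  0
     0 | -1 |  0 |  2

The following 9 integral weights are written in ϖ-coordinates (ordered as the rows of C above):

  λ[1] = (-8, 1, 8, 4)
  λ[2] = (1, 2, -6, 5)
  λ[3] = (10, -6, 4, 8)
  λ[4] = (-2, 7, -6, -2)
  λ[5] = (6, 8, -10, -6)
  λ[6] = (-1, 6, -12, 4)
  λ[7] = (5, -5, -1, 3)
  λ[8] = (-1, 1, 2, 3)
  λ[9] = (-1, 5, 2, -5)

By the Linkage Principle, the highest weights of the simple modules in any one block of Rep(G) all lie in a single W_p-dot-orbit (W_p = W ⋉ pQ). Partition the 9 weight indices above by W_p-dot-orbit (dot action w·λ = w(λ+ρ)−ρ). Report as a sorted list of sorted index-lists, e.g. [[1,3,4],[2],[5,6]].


Type D_4, rank 4, |W|=192; reorder rows/cols to standard.

Alcove-folded reps (p=11, 9 weights, presented ϖ-order):

  λ_1 → (2, 0, 4, 0) · λ_2 → (0, 2, 3, 4) · λ_3 → (2, 0, 4, 0) · λ_4 → (1, 1, 5, 1) · λ_5 → (2, 0, 4, 0) · λ_6 → (3, 1, 6, 0) · λ_7 → (2, 0, 4, 0) · λ_8 → (0, 2, 3, 4) · λ_9 → (0, 2, 3, 4)

Linkage partition of the 9 weights (4 classes, p=11):

[[1, 3, 5, 7], [2, 8, 9], [4], [6]]


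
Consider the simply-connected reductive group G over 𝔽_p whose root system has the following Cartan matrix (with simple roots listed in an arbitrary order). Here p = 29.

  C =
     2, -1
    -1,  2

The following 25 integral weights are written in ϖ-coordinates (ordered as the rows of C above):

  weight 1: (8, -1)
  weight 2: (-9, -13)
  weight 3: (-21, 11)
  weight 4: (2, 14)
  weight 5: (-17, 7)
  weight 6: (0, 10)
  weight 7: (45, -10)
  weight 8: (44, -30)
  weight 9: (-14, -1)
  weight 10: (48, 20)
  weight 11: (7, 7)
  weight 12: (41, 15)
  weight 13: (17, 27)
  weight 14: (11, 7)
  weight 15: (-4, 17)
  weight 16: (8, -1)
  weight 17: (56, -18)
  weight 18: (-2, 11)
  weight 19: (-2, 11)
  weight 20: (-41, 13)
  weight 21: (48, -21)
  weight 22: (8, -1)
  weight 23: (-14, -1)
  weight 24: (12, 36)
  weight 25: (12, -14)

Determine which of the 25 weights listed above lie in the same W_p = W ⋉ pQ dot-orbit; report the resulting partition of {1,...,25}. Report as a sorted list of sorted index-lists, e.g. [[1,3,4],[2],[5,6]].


Type A_2, rank 2, |W|=6; reorder rows/cols to standard.

Alcove-folded reps (p=29, 25 weights, presented ϖ-order):

    λ_1+ρ ↦ (9, 0)
    λ_2+ρ ↦ (12, 8)
    λ_3+ρ ↦ (12, 8)
    λ_4+ρ ↦ (3, 15)
    λ_5+ρ ↦ (8, 8)
    λ_6+ρ ↦ (1, 11)
    λ_7+ρ ↦ (12, 8)
    λ_8+ρ ↦ (0, 13)
    λ_9+ρ ↦ (0, 13)
    λ_10+ρ ↦ (12, 8)
    λ_11+ρ ↦ (8, 8)
    λ_12+ρ ↦ (0, 13)
    λ_13+ρ ↦ (1, 11)
    λ_14+ρ ↦ (12, 8)
    λ_15+ρ ↦ (3, 15)
    λ_16+ρ ↦ (9, 0)
    λ_17+ρ ↦ (1, 11)
    λ_18+ρ ↦ (1, 11)
    λ_19+ρ ↦ (1, 11)
    λ_20+ρ ↦ (3, 15)
    λ_21+ρ ↦ (9, 0)
    λ_22+ρ ↦ (9, 0)
    λ_23+ρ ↦ (0, 13)
    λ_24+ρ ↦ (8, 8)
    λ_25+ρ ↦ (0, 13)

Linkage partition of the 25 weights (6 classes, p=29):

[[1, 16, 21, 22], [2, 3, 7, 10, 14], [4, 15, 20], [5, 11, 24], [6, 13, 17, 18, 19], [8, 9, 12, 23, 25]]


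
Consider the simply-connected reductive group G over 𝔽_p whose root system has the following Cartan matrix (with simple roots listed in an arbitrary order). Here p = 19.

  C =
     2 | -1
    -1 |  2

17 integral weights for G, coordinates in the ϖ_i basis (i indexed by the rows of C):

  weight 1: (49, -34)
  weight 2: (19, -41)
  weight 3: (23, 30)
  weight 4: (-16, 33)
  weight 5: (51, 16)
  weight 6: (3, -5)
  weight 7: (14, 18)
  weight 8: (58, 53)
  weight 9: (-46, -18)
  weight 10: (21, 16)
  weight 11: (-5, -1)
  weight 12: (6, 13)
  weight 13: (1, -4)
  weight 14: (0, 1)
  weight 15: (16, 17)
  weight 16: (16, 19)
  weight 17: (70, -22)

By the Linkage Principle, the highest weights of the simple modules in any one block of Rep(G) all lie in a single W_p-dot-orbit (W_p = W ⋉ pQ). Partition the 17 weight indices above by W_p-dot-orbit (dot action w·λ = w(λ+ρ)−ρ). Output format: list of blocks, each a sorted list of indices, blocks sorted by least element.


Root system A_2: the 2×2 matrix C matches after relabeling.

λ_j+ρ reflected into Ā_19 (⟨·,θ^∨⟩≤19); 2-tuples as given:

  λ_1+ρ ↦ (2, 12) · λ_2+ρ ↦ (1, 1) · λ_3+ρ ↦ (5, 12) · λ_4+ρ ↦ (0, 4) · λ_5+ρ ↦ (5, 12) · λ_6+ρ ↦ (0, 4) · λ_7+ρ ↦ (0, 4) · λ_8+ρ ↦ (1, 2) · λ_9+ρ ↦ (5, 12) · λ_10+ρ ↦ (1, 2) · λ_11+ρ ↦ (0, 4) · λ_12+ρ ↦ (5, 12) · λ_13+ρ ↦ (1, 2) · λ_14+ρ ↦ (1, 2) · λ_15+ρ ↦ (1, 2) · λ_16+ρ ↦ (1, 1) · λ_17+ρ ↦ (5, 12)

Linkage partition of the 17 weights (5 classes, p=19):

[[1], [2, 16], [3, 5, 9, 12, 17], [4, 6, 7, 11], [8, 10, 13, 14, 15]]
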